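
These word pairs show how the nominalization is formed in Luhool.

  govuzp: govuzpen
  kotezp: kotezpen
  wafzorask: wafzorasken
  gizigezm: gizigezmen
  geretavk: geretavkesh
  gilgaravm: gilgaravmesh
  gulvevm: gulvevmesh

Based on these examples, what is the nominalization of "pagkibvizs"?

wafzorask and geretavk both end in -k yet inflect differently (wafzorasken, geretavkesh), so the final letter is not what conditions the rule; the second-to-last letter is.
"pagkibvizs" has second-to-last letter 'z'. The stems whose second-to-last letter is 'z' (govuzp → govuzpen, kotezp → kotezpen, gizigezm → gizigezmen) add -en.
So pagkibvizs → pagkibvizsen.

pagkibvizsen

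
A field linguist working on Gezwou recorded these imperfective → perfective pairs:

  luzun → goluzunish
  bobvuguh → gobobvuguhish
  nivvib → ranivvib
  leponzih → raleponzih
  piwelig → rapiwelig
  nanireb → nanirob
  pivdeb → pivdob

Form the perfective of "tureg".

bobvuguh and leponzih both end in -h yet inflect differently (gobobvuguhish, raleponzih), so the final letter is not what conditions the rule; the last vowel is.
"tureg" has last vowel 'e'. The stems whose last vowel is 'e' (nanireb → nanirob, pivdeb → pivdob) change the last vowel to 'o'.
The other patterns: stems whose last vowel is 'u' add go- … -ish around the stem; stems whose last vowel is 'i' add the prefix ra-.
So tureg → turog.

turog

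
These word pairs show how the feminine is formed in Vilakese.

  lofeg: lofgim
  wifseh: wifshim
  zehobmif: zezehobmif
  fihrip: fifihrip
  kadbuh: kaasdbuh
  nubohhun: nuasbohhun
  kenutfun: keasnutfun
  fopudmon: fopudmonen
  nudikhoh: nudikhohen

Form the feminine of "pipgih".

"pipgih" has last vowel 'i'. The stems whose last vowel is 'i' (zehobmif → zezehobmif, fihrip → fifihrip) repeat the first consonant+vowel as a prefix.
The other patterns: stems whose last vowel is 'e' delete the last vowel and add -im; stems whose last vowel is 'u' insert -as- after the first vowel; stems whose last vowel is 'o' add -en.
So pipgih → pipipgih.

pipipgih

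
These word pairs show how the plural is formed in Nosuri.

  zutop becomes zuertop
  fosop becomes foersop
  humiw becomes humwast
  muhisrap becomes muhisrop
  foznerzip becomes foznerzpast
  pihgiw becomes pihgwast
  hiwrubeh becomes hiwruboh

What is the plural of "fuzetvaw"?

"fuzetvaw" has last vowel 'a'. The one such stem in the data (muhisrap → muhisrop) changes the last vowel to 'o' (as does hiwrubeh), so the same rule applies.
The other patterns: stems whose last vowel is 'o' insert -er- after the first vowel; stems whose last vowel is 'i' delete the last vowel and add -ast.
So fuzetvaw → fuzetvow.

fuzetvow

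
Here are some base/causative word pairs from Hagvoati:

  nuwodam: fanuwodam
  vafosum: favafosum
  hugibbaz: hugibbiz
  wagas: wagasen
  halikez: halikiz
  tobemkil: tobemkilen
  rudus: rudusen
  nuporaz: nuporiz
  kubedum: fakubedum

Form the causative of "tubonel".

tubonelen

"tubonel" ends in -l. The one such stem in the data (tobemkil → tobemkilen) adds -en, so the same rule applies.
The other patterns: stems ending in -m add the prefix fa-; stems ending in -z change the last vowel to 'i'.
So tubonel → tubonelen.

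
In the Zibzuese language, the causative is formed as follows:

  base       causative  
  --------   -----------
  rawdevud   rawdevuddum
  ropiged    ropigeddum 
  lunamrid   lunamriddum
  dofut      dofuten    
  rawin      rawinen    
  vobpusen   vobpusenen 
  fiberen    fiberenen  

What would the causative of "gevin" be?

rawdevud and dofut both have last vowel 'u' yet inflect differently (rawdevuddum, dofuten), so the last vowel is not what conditions the rule; the final letter is.
"gevin" ends in -n. The stems ending in -n (rawin → rawinen, vobpusen → vobpusenen, fiberen → fiberenen) add -en.
The other pattern: stems ending in -d double the final consonant and add -um.
So gevin → gevinen.

gevinen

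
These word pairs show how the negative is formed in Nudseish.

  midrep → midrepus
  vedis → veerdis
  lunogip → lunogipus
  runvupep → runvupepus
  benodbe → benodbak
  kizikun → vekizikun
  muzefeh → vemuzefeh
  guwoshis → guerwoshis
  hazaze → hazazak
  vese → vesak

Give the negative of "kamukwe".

"kamukwe" ends in -e. The stems ending in -e (benodbe → benodbak, hazaze → hazazak, vese → vesak) drop the final letter and add -ak.
So kamukwe → kamukwak.

kamukwak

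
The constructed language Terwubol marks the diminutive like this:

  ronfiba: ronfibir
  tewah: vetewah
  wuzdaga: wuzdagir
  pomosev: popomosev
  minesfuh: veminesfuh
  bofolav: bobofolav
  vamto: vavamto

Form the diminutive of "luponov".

wuzdaga and tewah both have last vowel 'a' yet inflect differently (wuzdagir, vetewah), so the last vowel is not what conditions the rule; the final letter is.
"luponov" ends in -v. The stems ending in -v (bofolav → bobofolav, pomosev → popomosev) repeat the first consonant+vowel as a prefix.
So luponov → luluponov.

luluponov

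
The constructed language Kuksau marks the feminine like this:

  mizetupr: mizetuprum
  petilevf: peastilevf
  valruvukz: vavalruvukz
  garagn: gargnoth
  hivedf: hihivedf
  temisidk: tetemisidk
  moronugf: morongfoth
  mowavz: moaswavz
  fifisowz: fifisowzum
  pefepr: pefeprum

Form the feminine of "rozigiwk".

moronugf and petilevf both end in -f yet inflect differently (morongfoth, peastilevf), so the final letter is not what conditions the rule; the second-to-last letter is.
"rozigiwk" has second-to-last letter 'w'. The one such stem in the data (fifisowz → fifisowzum) adds -um, so the same rule applies.
The other patterns: stems whose second-to-last letter is 'g' delete the last vowel and add -oth; stems whose second-to-last letter is 'v' insert -as- after the first vowel; stems whose second-to-last letter is 'd' or 'k' repeat the first consonant+vowel as a prefix.
So rozigiwk → rozigiwkum.

rozigiwkum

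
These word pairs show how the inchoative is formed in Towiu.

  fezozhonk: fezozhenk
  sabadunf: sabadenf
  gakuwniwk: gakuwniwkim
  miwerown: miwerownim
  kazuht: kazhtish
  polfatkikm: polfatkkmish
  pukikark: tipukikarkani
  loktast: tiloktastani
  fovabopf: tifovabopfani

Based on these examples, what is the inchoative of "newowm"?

"newowm" has second-to-last letter 'w'. The stems whose second-to-last letter is 'w' (gakuwniwk → gakuwniwkim, miwerown → miwerownim) add -im.
The other patterns: stems whose second-to-last letter is 'n' change the last vowel to 'e'; stems whose second-to-last letter is 'h' or 'k' delete the last vowel and add -ish; stems whose second-to-last letter is 'p', 'r' or 's' add ti- … -ani around the stem.
So newowm → newowmim.

newowmim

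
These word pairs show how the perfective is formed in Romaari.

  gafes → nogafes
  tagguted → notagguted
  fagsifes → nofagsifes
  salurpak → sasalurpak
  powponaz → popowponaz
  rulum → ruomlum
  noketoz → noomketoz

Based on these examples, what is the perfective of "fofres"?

powponaz and noketoz both end in -z yet inflect differently (popowponaz, noomketoz), so the final letter is not what conditions the rule; the last vowel is.
"fofres" has last vowel 'e'. The stems whose last vowel is 'e' (gafes → nogafes, tagguted → notagguted, fagsifes → nofagsifes) add the prefix no-.
The other patterns: stems whose last vowel is 'a' repeat the first consonant+vowel as a prefix; stems whose last vowel is 'o' or 'u' insert -om- after the first vowel.
So fofres → nofofres.

nofofres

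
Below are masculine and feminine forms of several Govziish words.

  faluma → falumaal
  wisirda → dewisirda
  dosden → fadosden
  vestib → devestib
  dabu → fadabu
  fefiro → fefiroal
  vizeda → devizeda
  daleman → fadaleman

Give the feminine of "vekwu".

devekwu

faluma and wisirda both end in -a yet inflect differently (falumaal, dewisirda), so the final letter is not what conditions the rule; the first letter is.
"vekwu" begins with v-. The stems beginning with v- (vestib → devestib, vizeda → devizeda) add the prefix de-.
The other patterns: stems beginning with d- add the prefix fa-; stems beginning with f- add -al.
So vekwu → devekwu.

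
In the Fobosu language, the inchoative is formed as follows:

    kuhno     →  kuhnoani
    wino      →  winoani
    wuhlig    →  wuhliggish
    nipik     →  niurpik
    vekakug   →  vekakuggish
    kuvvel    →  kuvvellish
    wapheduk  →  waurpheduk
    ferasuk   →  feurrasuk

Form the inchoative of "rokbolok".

"rokbolok" ends in -k. The stems ending in -k (nipik → niurpik, wapheduk → waurpheduk, ferasuk → feurrasuk) insert -ur- after the first vowel.
So rokbolok → rourkbolok.

rourkbolok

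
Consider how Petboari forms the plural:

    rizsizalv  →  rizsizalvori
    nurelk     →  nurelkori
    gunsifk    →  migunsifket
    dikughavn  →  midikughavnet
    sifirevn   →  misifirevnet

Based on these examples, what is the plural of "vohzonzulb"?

vohzonzulbori

nurelk and gunsifk both end in -k yet inflect differently (nurelkori, migunsifket), so the final letter is not what conditions the rule; the second-to-last letter is.
"vohzonzulb" has second-to-last letter 'l'. The stems whose second-to-last letter is 'l' (rizsizalv → rizsizalvori, nurelk → nurelkori) add -ori.
So vohzonzulb → vohzonzulbori.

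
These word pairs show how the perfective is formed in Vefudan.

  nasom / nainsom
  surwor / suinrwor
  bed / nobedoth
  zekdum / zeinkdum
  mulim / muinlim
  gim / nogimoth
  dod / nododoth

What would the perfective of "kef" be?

"kef" has 1 vowel. The stems with 1 vowel (gim → nogimoth, bed → nobedoth, dod → nododoth) add no- … -oth around the stem.
The other pattern: stems with 2 vowels insert -in- after the first vowel.
So kef → nokefoth.

nokefoth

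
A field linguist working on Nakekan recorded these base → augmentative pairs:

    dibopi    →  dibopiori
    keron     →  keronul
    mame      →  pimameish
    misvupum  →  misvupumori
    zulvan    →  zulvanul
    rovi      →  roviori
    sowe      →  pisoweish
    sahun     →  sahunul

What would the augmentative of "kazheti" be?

sahun and misvupum both have last vowel 'u' yet inflect differently (sahunul, misvupumori), so the last vowel is not what conditions the rule; the final letter is.
"kazheti" ends in -i. The stems ending in -i (rovi → roviori, dibopi → dibopiori) add -ori.
The other patterns: stems ending in -n add -ul; stems ending in -e add pi- … -ish around the stem.
So kazheti → kazhetiori.

kazhetiori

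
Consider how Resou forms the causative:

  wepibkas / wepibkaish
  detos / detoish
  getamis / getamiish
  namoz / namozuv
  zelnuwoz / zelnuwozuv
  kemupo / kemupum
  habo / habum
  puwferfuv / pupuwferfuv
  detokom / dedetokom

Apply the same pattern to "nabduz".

nabduzuv

detos and namoz both have last vowel 'o' yet inflect differently (detoish, namozuv), so the last vowel is not what conditions the rule; the final letter is.
"nabduz" ends in -z. The stems ending in -z (namoz → namozuv, zelnuwoz → zelnuwozuv) add -uv.
The other patterns: stems ending in -s drop the final letter and add -ish; stems ending in -o drop the final letter and add -um; stems ending in -m or -v repeat the first consonant+vowel as a prefix.
So nabduz → nabduzuv.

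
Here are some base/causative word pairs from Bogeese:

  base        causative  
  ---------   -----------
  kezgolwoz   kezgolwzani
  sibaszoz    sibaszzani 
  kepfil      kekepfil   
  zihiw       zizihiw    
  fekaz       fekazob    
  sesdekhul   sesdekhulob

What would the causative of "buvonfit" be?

bubuvonfit

kezgolwoz and fekaz both end in -z yet inflect differently (kezgolwzani, fekazob), so the final letter is not what conditions the rule; the last vowel is.
"buvonfit" has last vowel 'i'. The stems whose last vowel is 'i' (kepfil → kekepfil, zihiw → zizihiw) repeat the first consonant+vowel as a prefix.
The other patterns: stems whose last vowel is 'o' delete the last vowel and add -ani; stems whose last vowel is 'a' or 'u' add -ob.
So buvonfit → bubuvonfit.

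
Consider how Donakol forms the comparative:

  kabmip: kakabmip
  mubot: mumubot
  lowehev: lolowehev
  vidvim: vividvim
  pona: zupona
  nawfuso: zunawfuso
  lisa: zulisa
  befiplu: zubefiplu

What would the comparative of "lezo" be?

"lezo" ends in a vowel. The stems ending in a vowel (pona → zupona, nawfuso → zunawfuso, lisa → zulisa) add the prefix zu-.
The other pattern: stems ending in a consonant repeat the first consonant+vowel as a prefix.
So lezo → zulezo.

zulezo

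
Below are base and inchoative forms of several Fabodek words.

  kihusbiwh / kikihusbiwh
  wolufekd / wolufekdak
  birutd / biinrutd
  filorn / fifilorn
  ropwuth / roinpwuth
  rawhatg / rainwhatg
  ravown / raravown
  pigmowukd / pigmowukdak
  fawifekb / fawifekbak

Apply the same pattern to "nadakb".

nadakbak

pigmowukd and birutd both end in -d yet inflect differently (pigmowukdak, biinrutd), so the final letter is not what conditions the rule; the second-to-last letter is.
"nadakb" has second-to-last letter 'k'. The stems whose second-to-last letter is 'k' (pigmowukd → pigmowukdak, wolufekd → wolufekdak, fawifekb → fawifekbak) add -ak.
So nadakb → nadakbak.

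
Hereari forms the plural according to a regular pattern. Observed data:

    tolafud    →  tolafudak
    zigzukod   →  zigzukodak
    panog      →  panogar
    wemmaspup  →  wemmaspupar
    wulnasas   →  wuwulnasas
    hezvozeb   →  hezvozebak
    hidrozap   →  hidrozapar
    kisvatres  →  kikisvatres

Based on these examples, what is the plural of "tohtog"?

"tohtog" ends in -g. The one such stem in the data (panog → panogar) adds -ar, so the same rule applies.
So tohtog → tohtogar.

tohtogar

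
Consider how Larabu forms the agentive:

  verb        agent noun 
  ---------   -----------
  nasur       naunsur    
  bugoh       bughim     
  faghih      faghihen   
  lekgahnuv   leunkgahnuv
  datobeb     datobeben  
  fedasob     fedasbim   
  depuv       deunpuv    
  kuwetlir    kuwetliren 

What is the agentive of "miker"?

fedasob and datobeb both end in -b yet inflect differently (fedasbim, datobeben), so the final letter is not what conditions the rule; the last vowel is.
"miker" has last vowel 'e'. The one such stem in the data (datobeb → datobeben) adds -en, so the same rule applies.
So miker → mikeren.

mikeren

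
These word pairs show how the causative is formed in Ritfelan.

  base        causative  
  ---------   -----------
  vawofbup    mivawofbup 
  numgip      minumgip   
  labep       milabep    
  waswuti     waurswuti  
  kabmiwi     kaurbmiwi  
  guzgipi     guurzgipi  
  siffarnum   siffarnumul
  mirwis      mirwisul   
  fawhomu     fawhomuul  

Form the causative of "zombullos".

zombullosul

numgip and waswuti both have last vowel 'i' yet inflect differently (minumgip, waurswuti), so the last vowel is not what conditions the rule; the final letter is.
"zombullos" ends in -s. The one such stem in the data (mirwis → mirwisul) adds -ul, so the same rule applies.
The other patterns: stems ending in -p add the prefix mi-; stems ending in -i insert -ur- after the first vowel.
So zombullos → zombullosul.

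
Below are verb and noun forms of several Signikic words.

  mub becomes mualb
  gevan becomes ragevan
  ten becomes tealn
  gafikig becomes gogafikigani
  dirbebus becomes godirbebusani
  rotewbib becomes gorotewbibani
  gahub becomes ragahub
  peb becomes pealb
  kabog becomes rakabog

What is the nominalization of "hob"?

hoalb

"hob" has 1 vowel. The stems with 1 vowel (peb → pealb, mub → mualb, ten → tealn) insert -al- after the first vowel.
So hob → hoalb.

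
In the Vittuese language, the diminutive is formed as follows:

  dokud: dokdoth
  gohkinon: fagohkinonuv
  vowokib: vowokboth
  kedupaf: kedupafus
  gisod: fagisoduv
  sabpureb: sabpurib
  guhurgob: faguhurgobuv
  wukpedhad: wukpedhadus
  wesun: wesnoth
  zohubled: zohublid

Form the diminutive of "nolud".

dokud and wukpedhad both end in -d yet inflect differently (dokdoth, wukpedhadus), so the final letter is not what conditions the rule; the last vowel is.
"nolud" has last vowel 'u'. The stems whose last vowel is 'u' (wesun → wesnoth, dokud → dokdoth) delete the last vowel and add -oth.
The other patterns: stems whose last vowel is 'a' add -us; stems whose last vowel is 'e' change the last vowel to 'i'; stems whose last vowel is 'o' add fa- … -uv around the stem.
So nolud → noldoth.

noldoth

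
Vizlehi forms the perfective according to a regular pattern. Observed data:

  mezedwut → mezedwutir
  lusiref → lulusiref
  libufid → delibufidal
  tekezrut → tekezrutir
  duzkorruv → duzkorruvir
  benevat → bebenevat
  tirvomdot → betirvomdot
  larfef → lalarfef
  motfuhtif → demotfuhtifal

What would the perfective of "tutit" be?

"tutit" has last vowel 'i'. The stems whose last vowel is 'i' (motfuhtif → demotfuhtifal, libufid → delibufidal) add de- … -al around the stem.
The other patterns: stems whose last vowel is 'a' or 'o' add the prefix be-; stems whose last vowel is 'e' repeat the first consonant+vowel as a prefix; stems whose last vowel is 'u' add -ir.
So tutit → detutital.

detutital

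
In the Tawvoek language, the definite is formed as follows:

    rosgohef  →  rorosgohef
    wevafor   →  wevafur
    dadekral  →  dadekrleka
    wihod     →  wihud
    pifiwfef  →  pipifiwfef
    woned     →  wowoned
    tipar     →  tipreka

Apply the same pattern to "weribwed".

weweribwed

"weribwed" has last vowel 'e'. The stems whose last vowel is 'e' (pifiwfef → pipifiwfef, woned → wowoned, rosgohef → rorosgohef) repeat the first consonant+vowel as a prefix.
The other patterns: stems whose last vowel is 'o' change the last vowel to 'u'; stems whose last vowel is 'a' delete the last vowel and add -eka.
So weribwed → weweribwed.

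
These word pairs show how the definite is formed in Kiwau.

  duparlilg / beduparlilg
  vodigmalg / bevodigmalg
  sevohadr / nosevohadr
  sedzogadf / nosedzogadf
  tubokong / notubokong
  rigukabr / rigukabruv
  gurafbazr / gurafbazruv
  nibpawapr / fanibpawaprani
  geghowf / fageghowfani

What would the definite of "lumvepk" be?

"lumvepk" has second-to-last letter 'p'. The one such stem in the data (nibpawapr → fanibpawaprani) adds fa- … -ani around the stem, so the same rule applies.
The other patterns: stems whose second-to-last letter is 'l' add the prefix be-; stems whose second-to-last letter is 'd' or 'n' add the prefix no-; stems whose second-to-last letter is 'b' or 'z' add -uv.
So lumvepk → falumvepkani.

falumvepkani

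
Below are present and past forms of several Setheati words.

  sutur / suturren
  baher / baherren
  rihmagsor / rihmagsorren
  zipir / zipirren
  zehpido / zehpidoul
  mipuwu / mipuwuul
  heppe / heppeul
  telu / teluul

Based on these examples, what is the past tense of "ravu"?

ravuul

rihmagsor and zehpido both have last vowel 'o' yet inflect differently (rihmagsorren, zehpidoul), so the last vowel is not what conditions the rule; whether the stem ends in a vowel or a consonant is.
"ravu" ends in a vowel. The stems ending in a vowel (zehpido → zehpidoul, mipuwu → mipuwuul, heppe → heppeul) add -ul.
So ravu → ravuul.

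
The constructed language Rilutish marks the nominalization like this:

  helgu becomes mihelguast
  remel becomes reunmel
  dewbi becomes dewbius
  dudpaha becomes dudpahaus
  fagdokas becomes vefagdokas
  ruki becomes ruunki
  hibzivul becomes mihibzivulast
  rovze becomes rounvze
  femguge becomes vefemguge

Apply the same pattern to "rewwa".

reunwwa

femguge and rovze both end in -e yet inflect differently (vefemguge, rounvze), so the final letter is not what conditions the rule; the first letter is.
"rewwa" begins with r-. The stems beginning with r- (rovze → rounvze, remel → reunmel, ruki → ruunki) insert -un- after the first vowel.
The other patterns: stems beginning with f- add the prefix ve-; stems beginning with h- add mi- … -ast around the stem; stems beginning with d- add -us.
So rewwa → reunwwa.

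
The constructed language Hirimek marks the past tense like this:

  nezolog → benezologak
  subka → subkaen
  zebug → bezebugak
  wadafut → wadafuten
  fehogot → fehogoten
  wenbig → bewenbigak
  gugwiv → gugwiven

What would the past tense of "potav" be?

potaven

"potav" ends in -v. The one such stem in the data (gugwiv → gugwiven) adds -en, so the same rule applies.
The other pattern: stems ending in -g add be- … -ak around the stem.
So potav → potaven.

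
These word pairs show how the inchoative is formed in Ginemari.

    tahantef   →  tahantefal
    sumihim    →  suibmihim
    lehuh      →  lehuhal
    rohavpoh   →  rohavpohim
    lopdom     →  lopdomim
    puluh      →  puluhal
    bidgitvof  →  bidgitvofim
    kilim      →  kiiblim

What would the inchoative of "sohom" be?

sumihim and lopdom both end in -m yet inflect differently (suibmihim, lopdomim), so the final letter is not what conditions the rule; the last vowel is.
"sohom" has last vowel 'o'. The stems whose last vowel is 'o' (bidgitvof → bidgitvofim, lopdom → lopdomim, rohavpoh → rohavpohim) add -im.
The other patterns: stems whose last vowel is 'i' insert -ib- after the first vowel; stems whose last vowel is 'e' or 'u' add -al.
So sohom → sohomim.

sohomim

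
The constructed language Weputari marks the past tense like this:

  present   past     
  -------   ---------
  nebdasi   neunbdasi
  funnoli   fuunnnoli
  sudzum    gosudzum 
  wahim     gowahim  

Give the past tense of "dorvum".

"dorvum" ends in a consonant. The stems ending in a consonant (wahim → gowahim, sudzum → gosudzum) add the prefix go-.
So dorvum → godorvum.

godorvum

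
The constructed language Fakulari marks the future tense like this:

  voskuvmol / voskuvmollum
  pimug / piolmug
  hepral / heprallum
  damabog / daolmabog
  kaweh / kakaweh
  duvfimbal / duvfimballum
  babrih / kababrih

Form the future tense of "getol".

getollum

voskuvmol and damabog both have last vowel 'o' yet inflect differently (voskuvmollum, daolmabog), so the last vowel is not what conditions the rule; the final letter is.
"getol" ends in -l. The stems ending in -l (voskuvmol → voskuvmollum, duvfimbal → duvfimballum, hepral → heprallum) double the final consonant and add -um.
The other patterns: stems ending in -h add the prefix ka-; stems ending in -g insert -ol- after the first vowel.
So getol → getollum.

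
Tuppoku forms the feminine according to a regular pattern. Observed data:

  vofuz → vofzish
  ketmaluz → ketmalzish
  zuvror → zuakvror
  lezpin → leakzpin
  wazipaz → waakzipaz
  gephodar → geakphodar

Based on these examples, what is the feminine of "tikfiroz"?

tiakkfiroz

vofuz and wazipaz both end in -z yet inflect differently (vofzish, waakzipaz), so the final letter is not what conditions the rule; the last vowel is.
"tikfiroz" has last vowel 'o'. The one such stem in the data (zuvror → zuakvror) inserts -ak- after the first vowel (as do lezpin, wazipaz), so the same rule applies.
So tikfiroz → tiakkfiroz.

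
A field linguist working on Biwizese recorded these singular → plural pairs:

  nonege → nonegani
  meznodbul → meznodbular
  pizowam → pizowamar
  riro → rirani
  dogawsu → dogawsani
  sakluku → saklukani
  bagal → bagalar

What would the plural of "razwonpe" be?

"razwonpe" ends in a vowel. The stems ending in a vowel (riro → rirani, nonege → nonegani, dogawsu → dogawsani) drop the final letter and add -ani.
So razwonpe → razwonpani.

razwonpani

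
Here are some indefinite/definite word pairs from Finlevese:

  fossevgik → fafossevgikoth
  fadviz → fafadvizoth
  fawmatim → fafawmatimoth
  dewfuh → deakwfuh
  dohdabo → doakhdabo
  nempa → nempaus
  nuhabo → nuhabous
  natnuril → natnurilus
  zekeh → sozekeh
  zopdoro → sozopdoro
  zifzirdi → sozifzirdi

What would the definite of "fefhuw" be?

dohdabo and nuhabo both end in -o yet inflect differently (doakhdabo, nuhabous), so the final letter is not what conditions the rule; the first letter is.
"fefhuw" begins with f-. The stems beginning with f- (fossevgik → fafossevgikoth, fadviz → fafadvizoth, fawmatim → fafawmatimoth) add fa- … -oth around the stem.
The other patterns: stems beginning with d- insert -ak- after the first vowel; stems beginning with n- add -us; stems beginning with z- add the prefix so-.
So fefhuw → fafefhuwoth.

fafefhuwoth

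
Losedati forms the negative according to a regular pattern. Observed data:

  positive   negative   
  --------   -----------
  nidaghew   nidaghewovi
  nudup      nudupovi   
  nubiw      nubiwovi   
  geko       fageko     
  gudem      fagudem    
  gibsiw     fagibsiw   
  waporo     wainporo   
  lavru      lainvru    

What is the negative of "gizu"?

"gizu" begins with g-. The stems beginning with g- (geko → fageko, gudem → fagudem, gibsiw → fagibsiw) add the prefix fa-.
The other patterns: stems beginning with n- add -ovi; stems beginning with l- or w- insert -in- after the first vowel.
So gizu → fagizu.

fagizu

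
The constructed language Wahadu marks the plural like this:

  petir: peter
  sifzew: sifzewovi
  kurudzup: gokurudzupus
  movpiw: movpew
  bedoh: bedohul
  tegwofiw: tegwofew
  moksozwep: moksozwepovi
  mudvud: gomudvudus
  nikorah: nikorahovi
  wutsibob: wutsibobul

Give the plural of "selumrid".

selumred

bedoh and nikorah both end in -h yet inflect differently (bedohul, nikorahovi), so the final letter is not what conditions the rule; the last vowel is.
"selumrid" has last vowel 'i'. The stems whose last vowel is 'i' (tegwofiw → tegwofew, petir → peter, movpiw → movpew) change the last vowel to 'e'.
So selumrid → selumred.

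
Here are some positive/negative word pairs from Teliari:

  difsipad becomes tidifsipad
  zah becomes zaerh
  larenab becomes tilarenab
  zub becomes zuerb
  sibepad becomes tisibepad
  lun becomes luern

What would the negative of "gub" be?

larenab and zub both end in -b yet inflect differently (tilarenab, zuerb), so the final letter is not what conditions the rule; the number of vowels is.
"gub" has 1 vowel. The stems with 1 vowel (zah → zaerh, lun → luern, zub → zuerb) insert -er- after the first vowel.
The other pattern: stems with 3 vowels add the prefix ti-.
So gub → guerb.

guerb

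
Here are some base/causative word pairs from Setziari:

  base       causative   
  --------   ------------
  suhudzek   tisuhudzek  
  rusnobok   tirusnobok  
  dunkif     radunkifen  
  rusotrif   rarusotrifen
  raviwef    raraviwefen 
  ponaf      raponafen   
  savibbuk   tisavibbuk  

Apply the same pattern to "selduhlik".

tiselduhlik

raviwef and suhudzek both have last vowel 'e' yet inflect differently (raraviwefen, tisuhudzek), so the last vowel is not what conditions the rule; the final letter is.
"selduhlik" ends in -k. The stems ending in -k (rusnobok → tirusnobok, suhudzek → tisuhudzek, savibbuk → tisavibbuk) add the prefix ti-.
So selduhlik → tiselduhlik.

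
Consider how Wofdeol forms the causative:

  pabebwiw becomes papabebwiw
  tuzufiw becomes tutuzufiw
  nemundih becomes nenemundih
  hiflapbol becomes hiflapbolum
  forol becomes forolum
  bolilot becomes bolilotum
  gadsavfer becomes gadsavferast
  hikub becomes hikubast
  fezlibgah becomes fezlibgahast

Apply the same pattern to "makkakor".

makkakorum

nemundih and fezlibgah both end in -h yet inflect differently (nenemundih, fezlibgahast), so the final letter is not what conditions the rule; the last vowel is.
"makkakor" has last vowel 'o'. The stems whose last vowel is 'o' (hiflapbol → hiflapbolum, forol → forolum, bolilot → bolilotum) add -um.
The other patterns: stems whose last vowel is 'i' repeat the first consonant+vowel as a prefix; stems whose last vowel is 'a', 'e' or 'u' add -ast.
So makkakor → makkakorum.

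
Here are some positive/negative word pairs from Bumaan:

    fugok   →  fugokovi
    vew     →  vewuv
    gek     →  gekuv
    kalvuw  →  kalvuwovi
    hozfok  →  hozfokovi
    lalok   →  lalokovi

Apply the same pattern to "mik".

"mik" has 1 vowel. The stems with 1 vowel (vew → vewuv, gek → gekuv) add -uv.
The other pattern: stems with 2 vowels add -ovi.
So mik → mikuv.

mikuv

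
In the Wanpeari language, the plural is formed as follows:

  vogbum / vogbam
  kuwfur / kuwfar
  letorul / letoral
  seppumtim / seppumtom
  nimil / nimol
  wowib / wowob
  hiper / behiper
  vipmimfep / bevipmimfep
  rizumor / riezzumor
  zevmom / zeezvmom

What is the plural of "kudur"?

vogbum and seppumtim both end in -m yet inflect differently (vogbam, seppumtom), so the final letter is not what conditions the rule; the last vowel is.
"kudur" has last vowel 'u'. The stems whose last vowel is 'u' (vogbum → vogbam, kuwfur → kuwfar, letorul → letoral) change the last vowel to 'a'.
So kudur → kudar.

kudar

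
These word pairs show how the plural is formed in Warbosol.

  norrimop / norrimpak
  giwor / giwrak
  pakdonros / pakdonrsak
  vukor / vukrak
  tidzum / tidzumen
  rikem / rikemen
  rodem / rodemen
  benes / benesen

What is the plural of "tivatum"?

pakdonros and benes both end in -s yet inflect differently (pakdonrsak, benesen), so the final letter is not what conditions the rule; the last vowel is.
"tivatum" has last vowel 'u'. The one such stem in the data (tidzum → tidzumen) adds -en, so the same rule applies.
The other pattern: stems whose last vowel is 'o' delete the last vowel and add -ak.
So tivatum → tivatumen.

tivatumen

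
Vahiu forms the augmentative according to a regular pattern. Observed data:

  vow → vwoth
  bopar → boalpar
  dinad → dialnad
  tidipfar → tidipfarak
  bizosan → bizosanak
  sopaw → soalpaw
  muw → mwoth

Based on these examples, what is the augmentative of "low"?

"low" has 1 vowel. The stems with 1 vowel (muw → mwoth, vow → vwoth) delete the last vowel and add -oth.
So low → lwoth.

lwoth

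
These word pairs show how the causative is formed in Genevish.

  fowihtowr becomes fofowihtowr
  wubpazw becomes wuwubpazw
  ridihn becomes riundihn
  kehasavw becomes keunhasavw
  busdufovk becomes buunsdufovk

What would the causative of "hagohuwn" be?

kehasavw and wubpazw both end in -w yet inflect differently (keunhasavw, wuwubpazw), so the final letter is not what conditions the rule; the second-to-last letter is.
"hagohuwn" has second-to-last letter 'w'. The one such stem in the data (fowihtowr → fofowihtowr) repeats the first consonant+vowel as a prefix (as does wubpazw), so the same rule applies.
The other pattern: stems whose second-to-last letter is 'h' or 'v' insert -un- after the first vowel.
So hagohuwn → hahagohuwn.

hahagohuwn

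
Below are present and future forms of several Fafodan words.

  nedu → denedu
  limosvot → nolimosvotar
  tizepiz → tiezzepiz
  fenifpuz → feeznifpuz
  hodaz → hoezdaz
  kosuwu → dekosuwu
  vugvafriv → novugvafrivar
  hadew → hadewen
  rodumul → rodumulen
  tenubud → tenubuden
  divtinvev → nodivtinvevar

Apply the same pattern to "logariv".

"logariv" ends in -v. The stems ending in -v (vugvafriv → novugvafrivar, divtinvev → nodivtinvevar) add no- … -ar around the stem.
The other patterns: stems ending in -z insert -ez- after the first vowel; stems ending in -u add the prefix de-; stems ending in -d, -l or -w add -en.
So logariv → nologarivar.

nologarivar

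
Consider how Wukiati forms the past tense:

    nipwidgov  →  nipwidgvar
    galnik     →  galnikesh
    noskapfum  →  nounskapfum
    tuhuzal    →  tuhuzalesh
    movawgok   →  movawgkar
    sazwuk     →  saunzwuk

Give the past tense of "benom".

"benom" has last vowel 'o'. The stems whose last vowel is 'o' (nipwidgov → nipwidgvar, movawgok → movawgkar) delete the last vowel and add -ar.
So benom → benmar.

benmar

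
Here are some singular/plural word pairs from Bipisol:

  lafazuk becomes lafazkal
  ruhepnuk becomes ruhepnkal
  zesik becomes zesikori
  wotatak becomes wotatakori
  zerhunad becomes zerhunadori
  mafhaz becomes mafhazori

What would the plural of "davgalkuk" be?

lafazuk and zesik both end in -k yet inflect differently (lafazkal, zesikori), so the final letter is not what conditions the rule; the last vowel is.
"davgalkuk" has last vowel 'u'. The stems whose last vowel is 'u' (lafazuk → lafazkal, ruhepnuk → ruhepnkal) delete the last vowel and add -al.
The other pattern: stems whose last vowel is 'a' or 'i' add -ori.
So davgalkuk → davgalkkal.

davgalkkal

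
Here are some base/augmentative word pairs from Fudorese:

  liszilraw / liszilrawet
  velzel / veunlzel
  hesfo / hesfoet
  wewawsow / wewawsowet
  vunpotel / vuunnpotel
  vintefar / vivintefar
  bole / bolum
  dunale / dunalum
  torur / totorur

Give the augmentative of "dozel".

dounzel

dunale and velzel both have last vowel 'e' yet inflect differently (dunalum, veunlzel), so the last vowel is not what conditions the rule; the final letter is.
"dozel" ends in -l. The stems ending in -l (velzel → veunlzel, vunpotel → vuunnpotel) insert -un- after the first vowel.
So dozel → dounzel.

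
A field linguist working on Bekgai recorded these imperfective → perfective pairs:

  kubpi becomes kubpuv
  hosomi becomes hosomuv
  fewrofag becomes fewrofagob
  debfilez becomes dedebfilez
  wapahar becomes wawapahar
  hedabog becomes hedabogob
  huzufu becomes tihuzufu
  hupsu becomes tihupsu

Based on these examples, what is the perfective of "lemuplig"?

lemupligob

fewrofag and wapahar both have last vowel 'a' yet inflect differently (fewrofagob, wawapahar), so the last vowel is not what conditions the rule; the final letter is.
"lemuplig" ends in -g. The stems ending in -g (hedabog → hedabogob, fewrofag → fewrofagob) add -ob.
The other patterns: stems ending in -i drop the final letter and add -uv; stems ending in -u add the prefix ti-; stems ending in -r or -z repeat the first consonant+vowel as a prefix.
So lemuplig → lemupligob.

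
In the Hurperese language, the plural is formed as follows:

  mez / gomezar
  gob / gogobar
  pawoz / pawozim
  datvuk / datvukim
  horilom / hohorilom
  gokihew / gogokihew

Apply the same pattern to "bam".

gobamar

mez and pawoz both end in -z yet inflect differently (gomezar, pawozim), so the final letter is not what conditions the rule; the number of vowels is.
"bam" has 1 vowel. The stems with 1 vowel (mez → gomezar, gob → gogobar) add go- … -ar around the stem.
So bam → gobamar.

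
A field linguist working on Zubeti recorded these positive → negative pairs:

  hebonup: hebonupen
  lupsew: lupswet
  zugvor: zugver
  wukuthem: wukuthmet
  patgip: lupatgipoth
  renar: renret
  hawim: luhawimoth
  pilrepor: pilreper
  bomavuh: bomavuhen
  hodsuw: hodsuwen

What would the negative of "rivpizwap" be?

rivpizwpet

hebonup and patgip both end in -p yet inflect differently (hebonupen, lupatgipoth), so the final letter is not what conditions the rule; the last vowel is.
"rivpizwap" has last vowel 'a'. The one such stem in the data (renar → renret) deletes the last vowel and adds -et (as do wukuthem, lupsew), so the same rule applies.
The other patterns: stems whose last vowel is 'u' add -en; stems whose last vowel is 'i' add lu- … -oth around the stem; stems whose last vowel is 'o' change the last vowel to 'e'.
So rivpizwap → rivpizwpet.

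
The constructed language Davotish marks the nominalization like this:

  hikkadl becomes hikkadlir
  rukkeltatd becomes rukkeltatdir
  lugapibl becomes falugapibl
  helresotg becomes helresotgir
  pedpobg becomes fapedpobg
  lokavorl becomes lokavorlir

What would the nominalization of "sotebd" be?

pedpobg and helresotg both end in -g yet inflect differently (fapedpobg, helresotgir), so the final letter is not what conditions the rule; the second-to-last letter is.
"sotebd" has second-to-last letter 'b'. The stems whose second-to-last letter is 'b' (lugapibl → falugapibl, pedpobg → fapedpobg) add the prefix fa-.
The other pattern: stems whose second-to-last letter is 'd', 'r' or 't' add -ir.
So sotebd → fasotebd.

fasotebd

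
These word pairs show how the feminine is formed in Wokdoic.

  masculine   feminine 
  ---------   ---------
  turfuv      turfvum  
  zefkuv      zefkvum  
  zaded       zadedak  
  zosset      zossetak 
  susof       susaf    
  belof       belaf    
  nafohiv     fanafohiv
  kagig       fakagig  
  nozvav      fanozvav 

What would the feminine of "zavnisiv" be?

fazavnisiv

"zavnisiv" has last vowel 'i'. The stems whose last vowel is 'i' (nafohiv → fanafohiv, kagig → fakagig) add the prefix fa-.
So zavnisiv → fazavnisiv.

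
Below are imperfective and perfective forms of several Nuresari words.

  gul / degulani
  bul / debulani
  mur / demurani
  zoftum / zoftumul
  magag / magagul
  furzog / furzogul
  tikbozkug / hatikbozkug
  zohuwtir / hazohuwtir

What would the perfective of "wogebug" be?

magag and tikbozkug both end in -g yet inflect differently (magagul, hatikbozkug), so the final letter is not what conditions the rule; the number of vowels is.
"wogebug" has 3 vowels. The stems with 3 vowels (tikbozkug → hatikbozkug, zohuwtir → hazohuwtir) add the prefix ha-.
The other patterns: stems with 1 vowel add de- … -ani around the stem; stems with 2 vowels add -ul.
So wogebug → hawogebug.

hawogebug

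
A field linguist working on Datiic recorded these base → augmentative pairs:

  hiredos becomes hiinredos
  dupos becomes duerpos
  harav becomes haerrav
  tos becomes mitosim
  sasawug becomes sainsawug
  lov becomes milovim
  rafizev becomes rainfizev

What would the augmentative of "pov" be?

tos and dupos both end in -s yet inflect differently (mitosim, duerpos), so the final letter is not what conditions the rule; the number of vowels is.
"pov" has 1 vowel. The stems with 1 vowel (lov → milovim, tos → mitosim) add mi- … -im around the stem.
The other patterns: stems with 2 vowels insert -er- after the first vowel; stems with 3 vowels insert -in- after the first vowel.
So pov → mipovim.

mipovim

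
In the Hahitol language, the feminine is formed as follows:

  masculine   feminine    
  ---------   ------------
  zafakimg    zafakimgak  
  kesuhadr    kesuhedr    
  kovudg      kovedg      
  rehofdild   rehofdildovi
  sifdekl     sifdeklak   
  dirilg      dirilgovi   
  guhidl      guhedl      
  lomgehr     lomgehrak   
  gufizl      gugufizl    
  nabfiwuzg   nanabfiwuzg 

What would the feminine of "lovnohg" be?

"lovnohg" has second-to-last letter 'h'. The one such stem in the data (lomgehr → lomgehrak) adds -ak, so the same rule applies.
The other patterns: stems whose second-to-last letter is 'l' add -ovi; stems whose second-to-last letter is 'd' change the last vowel to 'e'; stems whose second-to-last letter is 'z' repeat the first consonant+vowel as a prefix.
So lovnohg → lovnohgak.

lovnohgak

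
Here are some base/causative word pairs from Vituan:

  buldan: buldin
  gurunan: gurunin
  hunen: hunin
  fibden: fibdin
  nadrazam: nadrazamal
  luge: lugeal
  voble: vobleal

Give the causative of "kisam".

kisamal

"kisam" ends in -m. The one such stem in the data (nadrazam → nadrazamal) adds -al, so the same rule applies.
The other pattern: stems ending in -n change the last vowel to 'i'.
So kisam → kisamal.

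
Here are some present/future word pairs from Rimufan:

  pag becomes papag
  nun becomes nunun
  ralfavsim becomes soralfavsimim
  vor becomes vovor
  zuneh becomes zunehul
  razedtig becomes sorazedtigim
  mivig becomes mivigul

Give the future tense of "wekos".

pag and mivig both end in -g yet inflect differently (papag, mivigul), so the final letter is not what conditions the rule; the number of vowels is.
"wekos" has 2 vowels. The stems with 2 vowels (zuneh → zunehul, mivig → mivigul) add -ul.
The other patterns: stems with 1 vowel repeat the first consonant+vowel as a prefix; stems with 3 vowels add so- … -im around the stem.
So wekos → wekosul.

wekosul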